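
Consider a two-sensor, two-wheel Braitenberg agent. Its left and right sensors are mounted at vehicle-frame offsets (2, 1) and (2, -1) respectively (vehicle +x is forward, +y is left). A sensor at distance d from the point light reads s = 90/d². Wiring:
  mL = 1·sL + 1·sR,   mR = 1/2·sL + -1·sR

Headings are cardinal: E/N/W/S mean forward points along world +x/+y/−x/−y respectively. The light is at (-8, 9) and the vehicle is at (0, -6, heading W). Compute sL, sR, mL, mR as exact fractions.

45/146 45/116 5895/8468 -495/2117

left sensor world pos  = (-2, -7); dL² = 292
right sensor world pos = (-2, -5); dR² = 232
sL = 90/292 = 45/146
sR = 90/232 = 45/116
mL = 1·sL + 1·sR = 5895/8468
mR = 1/2·sL + -1·sR = -495/2117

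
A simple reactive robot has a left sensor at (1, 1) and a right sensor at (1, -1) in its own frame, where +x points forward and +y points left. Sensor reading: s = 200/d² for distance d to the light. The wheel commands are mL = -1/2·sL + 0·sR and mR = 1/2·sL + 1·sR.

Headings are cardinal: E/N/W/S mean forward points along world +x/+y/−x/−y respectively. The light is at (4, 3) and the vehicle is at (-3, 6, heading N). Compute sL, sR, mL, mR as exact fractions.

5/2 50/13 -5/4 265/52

left sensor world pos  = (-4, 7); dL² = 80
right sensor world pos = (-2, 7); dR² = 52
sL = 200/80 = 5/2
sR = 200/52 = 50/13
mL = -1/2·sL + 0·sR = -5/4
mR = 1/2·sL + 1·sR = 265/52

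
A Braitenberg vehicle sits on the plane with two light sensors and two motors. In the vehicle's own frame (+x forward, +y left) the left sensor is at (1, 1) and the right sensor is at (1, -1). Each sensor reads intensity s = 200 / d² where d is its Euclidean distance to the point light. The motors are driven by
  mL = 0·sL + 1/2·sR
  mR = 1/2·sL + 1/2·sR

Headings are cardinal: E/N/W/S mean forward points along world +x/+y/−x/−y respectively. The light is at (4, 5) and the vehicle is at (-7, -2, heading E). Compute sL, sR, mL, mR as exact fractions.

left sensor world pos  = (-6, -1); dL² = 136
right sensor world pos = (-6, -3); dR² = 164
sL = 200/136 = 25/17
sR = 200/164 = 50/41
mL = 0·sL + 1/2·sR = 25/41
mR = 1/2·sL + 1/2·sR = 1875/1394

25/17 50/41 25/41 1875/1394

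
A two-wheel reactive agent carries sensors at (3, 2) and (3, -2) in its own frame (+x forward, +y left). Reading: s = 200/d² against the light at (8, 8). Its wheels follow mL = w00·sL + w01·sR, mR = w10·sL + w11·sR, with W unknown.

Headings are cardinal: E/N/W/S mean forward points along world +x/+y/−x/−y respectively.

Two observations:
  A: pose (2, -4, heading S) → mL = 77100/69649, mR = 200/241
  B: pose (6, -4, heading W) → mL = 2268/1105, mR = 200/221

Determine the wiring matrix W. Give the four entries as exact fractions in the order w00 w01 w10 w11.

1/2 1 1 0

obs A: pose=(2,-4,S) → sL=200/241, sR=200/289, mL=77100/69649, mR=200/241
obs B: pose=(6,-4,W) → sL=200/221, sR=8/5, mL=2268/1105, mR=200/221
sensor matrix S = [[200/241, 200/289], [200/221, 8/5]]; det S = 10798080/15392429
solve [mL_A; mL_B] = S·[w00; w01] and [mR_A; mR_B] = S·[w10; w11]:
  w00 = 1/2, w01 = 1, w10 = 1, w11 = 0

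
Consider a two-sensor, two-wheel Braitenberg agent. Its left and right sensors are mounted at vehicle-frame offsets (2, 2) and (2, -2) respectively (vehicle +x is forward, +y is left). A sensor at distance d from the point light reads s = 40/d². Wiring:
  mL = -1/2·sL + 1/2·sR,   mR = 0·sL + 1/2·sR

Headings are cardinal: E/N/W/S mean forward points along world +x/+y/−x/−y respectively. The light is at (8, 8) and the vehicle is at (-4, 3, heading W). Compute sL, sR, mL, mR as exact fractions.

left sensor world pos  = (-6, 1); dL² = 245
right sensor world pos = (-6, 5); dR² = 205
sL = 40/245 = 8/49
sR = 40/205 = 8/41
mL = -1/2·sL + 1/2·sR = 32/2009
mR = 0·sL + 1/2·sR = 4/41

8/49 8/41 32/2009 4/41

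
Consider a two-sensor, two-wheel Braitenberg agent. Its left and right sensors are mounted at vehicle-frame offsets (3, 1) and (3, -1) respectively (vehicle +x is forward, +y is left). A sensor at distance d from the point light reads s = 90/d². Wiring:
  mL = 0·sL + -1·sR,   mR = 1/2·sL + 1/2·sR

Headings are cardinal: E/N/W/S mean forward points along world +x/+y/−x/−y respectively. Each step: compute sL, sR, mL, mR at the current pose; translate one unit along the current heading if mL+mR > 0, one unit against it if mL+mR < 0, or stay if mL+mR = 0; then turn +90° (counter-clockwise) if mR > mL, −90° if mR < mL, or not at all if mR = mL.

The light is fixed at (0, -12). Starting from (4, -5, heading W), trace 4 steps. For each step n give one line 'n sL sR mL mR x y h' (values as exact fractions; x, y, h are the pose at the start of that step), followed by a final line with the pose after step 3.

n=0: pose=(4,-5,W); sL=90/37, sR=18/13; mL=-18/13, mR=918/481; mL+mR=252/481 → advance +1; mR−mL=1584/481 → turn +1·90°
n=1: pose=(3,-5,S); sL=45/16, sR=9/2; mL=-9/2, mR=117/32; mL+mR=-27/32 → advance -1; mR−mL=261/32 → turn +1·90°
n=2: pose=(3,-4,E); sL=10/13, sR=18/17; mL=-18/17, mR=202/221; mL+mR=-32/221 → advance -1; mR−mL=436/221 → turn +1·90°
n=3: pose=(2,-4,N); sL=45/61, sR=9/13; mL=-9/13, mR=567/793; mL+mR=18/793 → advance +1; mR−mL=1116/793 → turn +1·90°

0 90/37 18/13 -18/13 918/481 4 -5 W
1 45/16 9/2 -9/2 117/32 3 -5 S
2 10/13 18/17 -18/17 202/221 3 -4 E
3 45/61 9/13 -9/13 567/793 2 -4 N
final 2 -3 W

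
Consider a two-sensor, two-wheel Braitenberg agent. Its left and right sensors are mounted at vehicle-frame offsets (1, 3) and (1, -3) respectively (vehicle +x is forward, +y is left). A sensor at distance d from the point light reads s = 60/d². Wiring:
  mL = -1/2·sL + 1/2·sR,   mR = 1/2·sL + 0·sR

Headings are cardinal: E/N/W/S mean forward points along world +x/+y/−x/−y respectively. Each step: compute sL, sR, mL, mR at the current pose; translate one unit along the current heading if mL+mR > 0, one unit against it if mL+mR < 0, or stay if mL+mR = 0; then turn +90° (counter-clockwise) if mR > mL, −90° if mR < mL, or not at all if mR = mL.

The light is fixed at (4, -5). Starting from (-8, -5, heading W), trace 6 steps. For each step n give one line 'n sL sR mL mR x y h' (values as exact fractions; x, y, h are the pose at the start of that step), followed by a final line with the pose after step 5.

n=0: pose=(-8,-5,W); sL=30/89, sR=30/89; mL=0, mR=15/89; mL+mR=15/89 → advance +1; mR−mL=15/89 → turn +1·90°
n=1: pose=(-9,-5,S); sL=60/101, sR=60/257; mL=-4680/25957, mR=30/101; mL+mR=30/257 → advance +1; mR−mL=12390/25957 → turn +1·90°
n=2: pose=(-9,-6,E); sL=15/37, sR=3/8; mL=-9/592, mR=15/74; mL+mR=3/16 → advance +1; mR−mL=129/592 → turn +1·90°
n=3: pose=(-8,-6,N); sL=4/15, sR=20/27; mL=32/135, mR=2/15; mL+mR=10/27 → advance +1; mR−mL=-14/135 → turn -1·90°
n=4: pose=(-8,-5,E); sL=6/13, sR=6/13; mL=0, mR=3/13; mL+mR=3/13 → advance +1; mR−mL=3/13 → turn +1·90°
n=5: pose=(-7,-5,N); sL=60/197, sR=12/13; mL=792/2561, mR=30/197; mL+mR=6/13 → advance +1; mR−mL=-402/2561 → turn -1·90°

0 30/89 30/89 0 15/89 -8 -5 W
1 60/101 60/257 -4680/25957 30/101 -9 -5 S
2 15/37 3/8 -9/592 15/74 -9 -6 E
3 4/15 20/27 32/135 2/15 -8 -6 N
4 6/13 6/13 0 3/13 -8 -5 E
5 60/197 12/13 792/2561 30/197 -7 -5 N
final -7 -4 E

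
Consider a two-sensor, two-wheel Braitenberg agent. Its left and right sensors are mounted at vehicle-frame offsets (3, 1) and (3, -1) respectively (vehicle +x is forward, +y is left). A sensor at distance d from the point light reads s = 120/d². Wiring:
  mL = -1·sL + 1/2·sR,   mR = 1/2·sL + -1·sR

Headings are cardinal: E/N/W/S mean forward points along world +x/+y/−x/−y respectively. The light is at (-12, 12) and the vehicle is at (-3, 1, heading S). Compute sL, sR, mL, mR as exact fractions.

15/37 6/13 -84/481 -249/962

left sensor world pos  = (-2, -2); dL² = 296
right sensor world pos = (-4, -2); dR² = 260
sL = 120/296 = 15/37
sR = 120/260 = 6/13
mL = -1·sL + 1/2·sR = -84/481
mR = 1/2·sL + -1·sR = -249/962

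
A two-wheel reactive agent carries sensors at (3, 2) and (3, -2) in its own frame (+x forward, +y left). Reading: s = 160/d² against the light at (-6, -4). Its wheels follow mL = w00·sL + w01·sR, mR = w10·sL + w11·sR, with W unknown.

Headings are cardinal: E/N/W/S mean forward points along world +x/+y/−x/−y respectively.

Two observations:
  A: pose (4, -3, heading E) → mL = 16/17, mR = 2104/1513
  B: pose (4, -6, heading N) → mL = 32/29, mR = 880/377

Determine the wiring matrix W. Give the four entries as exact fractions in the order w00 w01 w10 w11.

0 1 1/2 1

obs A: pose=(4,-3,E) → sL=80/89, sR=16/17, mL=16/17, mR=2104/1513
obs B: pose=(4,-6,N) → sL=32/13, sR=32/29, mL=32/29, mR=880/377
sensor matrix S = [[80/89, 16/17], [32/13, 32/29]]; det S = -755712/570401
solve [mL_A; mL_B] = S·[w00; w01] and [mR_A; mR_B] = S·[w10; w11]:
  w00 = 0, w01 = 1, w10 = 1/2, w11 = 1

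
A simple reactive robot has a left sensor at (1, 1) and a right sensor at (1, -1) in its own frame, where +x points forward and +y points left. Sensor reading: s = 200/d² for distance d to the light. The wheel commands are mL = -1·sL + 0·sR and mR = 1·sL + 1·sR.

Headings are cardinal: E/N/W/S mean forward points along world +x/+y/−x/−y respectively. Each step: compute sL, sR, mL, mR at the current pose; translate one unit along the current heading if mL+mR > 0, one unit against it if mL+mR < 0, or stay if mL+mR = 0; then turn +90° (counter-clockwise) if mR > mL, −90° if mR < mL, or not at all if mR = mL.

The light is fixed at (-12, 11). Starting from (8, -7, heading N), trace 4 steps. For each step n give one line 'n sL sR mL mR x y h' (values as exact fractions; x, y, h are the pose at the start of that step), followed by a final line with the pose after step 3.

n=0: pose=(8,-7,N); sL=4/13, sR=20/73; mL=-4/13, mR=552/949; mL+mR=20/73 → advance +1; mR−mL=844/949 → turn +1·90°
n=1: pose=(8,-6,W); sL=40/137, sR=200/617; mL=-40/137, mR=52080/84529; mL+mR=200/617 → advance +1; mR−mL=76760/84529 → turn +1·90°
n=2: pose=(7,-6,S); sL=50/181, sR=25/81; mL=-50/181, mR=8575/14661; mL+mR=25/81 → advance +1; mR−mL=12625/14661 → turn +1·90°
n=3: pose=(7,-7,E); sL=200/689, sR=200/761; mL=-200/689, mR=290000/524329; mL+mR=200/761 → advance +1; mR−mL=442200/524329 → turn +1·90°

0 4/13 20/73 -4/13 552/949 8 -7 N
1 40/137 200/617 -40/137 52080/84529 8 -6 W
2 50/181 25/81 -50/181 8575/14661 7 -6 S
3 200/689 200/761 -200/689 290000/524329 7 -7 E
final 8 -7 N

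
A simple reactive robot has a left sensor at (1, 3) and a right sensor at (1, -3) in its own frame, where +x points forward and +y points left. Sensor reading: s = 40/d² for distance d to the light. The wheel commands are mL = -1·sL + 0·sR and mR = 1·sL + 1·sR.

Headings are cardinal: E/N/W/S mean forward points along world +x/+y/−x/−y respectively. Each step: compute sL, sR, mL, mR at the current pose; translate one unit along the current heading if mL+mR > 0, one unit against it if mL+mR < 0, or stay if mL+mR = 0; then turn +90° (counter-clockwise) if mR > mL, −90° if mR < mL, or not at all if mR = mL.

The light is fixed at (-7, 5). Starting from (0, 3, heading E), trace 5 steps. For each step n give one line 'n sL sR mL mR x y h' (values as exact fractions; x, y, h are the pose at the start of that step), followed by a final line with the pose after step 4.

0 8/13 40/89 -8/13 1232/1157 0 3 E
1 20/13 20/61 -20/13 1480/793 1 3 N
2 8/13 40/53 -8/13 944/689 1 4 W
3 5/13 2 -5/13 31/13 0 4 S
4 8/13 40/89 -8/13 1232/1157 0 3 E
final 1 3 N

n=0: pose=(0,3,E); sL=8/13, sR=40/89; mL=-8/13, mR=1232/1157; mL+mR=40/89 → advance +1; mR−mL=1944/1157 → turn +1·90°
n=1: pose=(1,3,N); sL=20/13, sR=20/61; mL=-20/13, mR=1480/793; mL+mR=20/61 → advance +1; mR−mL=2700/793 → turn +1·90°
n=2: pose=(1,4,W); sL=8/13, sR=40/53; mL=-8/13, mR=944/689; mL+mR=40/53 → advance +1; mR−mL=1368/689 → turn +1·90°
n=3: pose=(0,4,S); sL=5/13, sR=2; mL=-5/13, mR=31/13; mL+mR=2 → advance +1; mR−mL=36/13 → turn +1·90°
n=4: pose=(0,3,E); sL=8/13, sR=40/89; mL=-8/13, mR=1232/1157; mL+mR=40/89 → advance +1; mR−mL=1944/1157 → turn +1·90°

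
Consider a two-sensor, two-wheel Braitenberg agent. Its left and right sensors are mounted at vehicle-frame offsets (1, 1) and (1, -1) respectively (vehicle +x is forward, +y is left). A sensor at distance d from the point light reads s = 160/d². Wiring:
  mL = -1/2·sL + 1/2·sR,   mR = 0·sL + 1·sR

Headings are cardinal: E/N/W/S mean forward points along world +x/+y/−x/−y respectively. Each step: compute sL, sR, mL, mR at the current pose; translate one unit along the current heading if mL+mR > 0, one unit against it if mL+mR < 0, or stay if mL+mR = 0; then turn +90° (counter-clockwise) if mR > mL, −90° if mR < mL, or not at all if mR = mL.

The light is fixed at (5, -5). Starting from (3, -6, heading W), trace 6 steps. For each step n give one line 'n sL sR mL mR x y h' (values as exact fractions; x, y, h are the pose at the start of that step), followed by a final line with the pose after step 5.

0 160/13 160/9 320/117 160/9 3 -6 W
1 20 8 -6 8 2 -6 S
2 32 160/13 -128/13 160/13 2 -7 E
3 16 80 32 80 3 -7 N
4 160/13 160/9 320/117 160/9 3 -6 W
5 20 8 -6 8 2 -6 S
final 2 -7 E

n=0: pose=(3,-6,W); sL=160/13, sR=160/9; mL=320/117, mR=160/9; mL+mR=800/39 → advance +1; mR−mL=1760/117 → turn +1·90°
n=1: pose=(2,-6,S); sL=20, sR=8; mL=-6, mR=8; mL+mR=2 → advance +1; mR−mL=14 → turn +1·90°
n=2: pose=(2,-7,E); sL=32, sR=160/13; mL=-128/13, mR=160/13; mL+mR=32/13 → advance +1; mR−mL=288/13 → turn +1·90°
n=3: pose=(3,-7,N); sL=16, sR=80; mL=32, mR=80; mL+mR=112 → advance +1; mR−mL=48 → turn +1·90°
n=4: pose=(3,-6,W); sL=160/13, sR=160/9; mL=320/117, mR=160/9; mL+mR=800/39 → advance +1; mR−mL=1760/117 → turn +1·90°
n=5: pose=(2,-6,S); sL=20, sR=8; mL=-6, mR=8; mL+mR=2 → advance +1; mR−mL=14 → turn +1·90°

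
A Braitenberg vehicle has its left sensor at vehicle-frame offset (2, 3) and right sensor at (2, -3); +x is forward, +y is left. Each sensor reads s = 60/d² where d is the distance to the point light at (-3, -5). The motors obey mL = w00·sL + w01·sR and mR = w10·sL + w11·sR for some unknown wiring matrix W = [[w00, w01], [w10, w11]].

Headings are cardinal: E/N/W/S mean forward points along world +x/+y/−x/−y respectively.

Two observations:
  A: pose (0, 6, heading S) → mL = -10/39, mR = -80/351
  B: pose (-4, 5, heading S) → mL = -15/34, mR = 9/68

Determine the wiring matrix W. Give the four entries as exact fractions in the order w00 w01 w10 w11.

obs A: pose=(0,6,S) → sL=20/39, sR=20/27, mL=-10/39, mR=-80/351
obs B: pose=(-4,5,S) → sL=15/17, sR=3/4, mL=-15/34, mR=9/68
sensor matrix S = [[20/39, 20/27], [15/17, 3/4]]; det S = -535/1989
solve [mL_A; mL_B] = S·[w00; w01] and [mR_A; mR_B] = S·[w10; w11]:
  w00 = -1/2, w01 = 0, w10 = 1, w11 = -1

-1/2 0 1 -1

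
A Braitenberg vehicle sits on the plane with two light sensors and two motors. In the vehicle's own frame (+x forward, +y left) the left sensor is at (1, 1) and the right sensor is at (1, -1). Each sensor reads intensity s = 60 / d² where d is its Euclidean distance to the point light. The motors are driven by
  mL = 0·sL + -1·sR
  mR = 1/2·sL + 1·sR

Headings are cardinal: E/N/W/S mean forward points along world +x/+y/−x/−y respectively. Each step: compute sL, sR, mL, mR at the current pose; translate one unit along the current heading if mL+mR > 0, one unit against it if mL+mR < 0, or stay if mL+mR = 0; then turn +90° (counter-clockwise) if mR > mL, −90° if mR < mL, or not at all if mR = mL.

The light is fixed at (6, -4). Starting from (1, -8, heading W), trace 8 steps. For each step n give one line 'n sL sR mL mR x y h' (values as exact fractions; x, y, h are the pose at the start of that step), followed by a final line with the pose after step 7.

n=0: pose=(1,-8,W); sL=60/61, sR=4/3; mL=-4/3, mR=334/183; mL+mR=30/61 → advance +1; mR−mL=578/183 → turn +1·90°
n=1: pose=(0,-8,S); sL=6/5, sR=30/37; mL=-30/37, mR=261/185; mL+mR=3/5 → advance +1; mR−mL=411/185 → turn +1·90°
n=2: pose=(0,-9,E); sL=60/41, sR=60/61; mL=-60/61, mR=4290/2501; mL+mR=30/41 → advance +1; mR−mL=6750/2501 → turn +1·90°
n=3: pose=(1,-9,N); sL=15/13, sR=15/8; mL=-15/8, mR=255/104; mL+mR=15/26 → advance +1; mR−mL=225/52 → turn +1·90°
n=4: pose=(1,-8,W); sL=60/61, sR=4/3; mL=-4/3, mR=334/183; mL+mR=30/61 → advance +1; mR−mL=578/183 → turn +1·90°
n=5: pose=(0,-8,S); sL=6/5, sR=30/37; mL=-30/37, mR=261/185; mL+mR=3/5 → advance +1; mR−mL=411/185 → turn +1·90°
n=6: pose=(0,-9,E); sL=60/41, sR=60/61; mL=-60/61, mR=4290/2501; mL+mR=30/41 → advance +1; mR−mL=6750/2501 → turn +1·90°
n=7: pose=(1,-9,N); sL=15/13, sR=15/8; mL=-15/8, mR=255/104; mL+mR=15/26 → advance +1; mR−mL=225/52 → turn +1·90°

0 60/61 4/3 -4/3 334/183 1 -8 W
1 6/5 30/37 -30/37 261/185 0 -8 S
2 60/41 60/61 -60/61 4290/2501 0 -9 E
3 15/13 15/8 -15/8 255/104 1 -9 N
4 60/61 4/3 -4/3 334/183 1 -8 W
5 6/5 30/37 -30/37 261/185 0 -8 S
6 60/41 60/61 -60/61 4290/2501 0 -9 E
7 15/13 15/8 -15/8 255/104 1 -9 N
final 1 -8 W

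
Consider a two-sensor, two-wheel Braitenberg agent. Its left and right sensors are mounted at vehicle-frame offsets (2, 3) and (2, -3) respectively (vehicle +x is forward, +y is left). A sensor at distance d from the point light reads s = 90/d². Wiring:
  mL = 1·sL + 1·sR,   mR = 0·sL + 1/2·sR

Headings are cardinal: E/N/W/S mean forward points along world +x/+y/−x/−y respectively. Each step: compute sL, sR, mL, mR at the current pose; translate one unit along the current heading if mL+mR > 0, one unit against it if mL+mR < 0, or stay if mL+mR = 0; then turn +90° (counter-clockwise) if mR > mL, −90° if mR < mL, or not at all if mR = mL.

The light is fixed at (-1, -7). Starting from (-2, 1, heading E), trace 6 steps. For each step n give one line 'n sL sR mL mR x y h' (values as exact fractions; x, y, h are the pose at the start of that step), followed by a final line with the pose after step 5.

n=0: pose=(-2,1,E); sL=45/61, sR=45/13; mL=3330/793, mR=45/26; mL+mR=9405/1586 → advance +1; mR−mL=-3915/1586 → turn -1·90°
n=1: pose=(-1,1,S); sL=2, sR=2; mL=4, mR=1; mL+mR=5 → advance +1; mR−mL=-3 → turn -1·90°
n=2: pose=(-1,0,W); sL=9/2, sR=45/52; mL=279/52, mR=45/104; mL+mR=603/104 → advance +1; mR−mL=-513/104 → turn -1·90°
n=3: pose=(-2,0,N); sL=90/97, sR=18/17; mL=3276/1649, mR=9/17; mL+mR=4149/1649 → advance +1; mR−mL=-2403/1649 → turn -1·90°
n=4: pose=(-2,1,E); sL=45/61, sR=45/13; mL=3330/793, mR=45/26; mL+mR=9405/1586 → advance +1; mR−mL=-3915/1586 → turn -1·90°
n=5: pose=(-1,1,S); sL=2, sR=2; mL=4, mR=1; mL+mR=5 → advance +1; mR−mL=-3 → turn -1·90°

0 45/61 45/13 3330/793 45/26 -2 1 E
1 2 2 4 1 -1 1 S
2 9/2 45/52 279/52 45/104 -1 0 W
3 90/97 18/17 3276/1649 9/17 -2 0 N
4 45/61 45/13 3330/793 45/26 -2 1 E
5 2 2 4 1 -1 1 S
final -1 0 W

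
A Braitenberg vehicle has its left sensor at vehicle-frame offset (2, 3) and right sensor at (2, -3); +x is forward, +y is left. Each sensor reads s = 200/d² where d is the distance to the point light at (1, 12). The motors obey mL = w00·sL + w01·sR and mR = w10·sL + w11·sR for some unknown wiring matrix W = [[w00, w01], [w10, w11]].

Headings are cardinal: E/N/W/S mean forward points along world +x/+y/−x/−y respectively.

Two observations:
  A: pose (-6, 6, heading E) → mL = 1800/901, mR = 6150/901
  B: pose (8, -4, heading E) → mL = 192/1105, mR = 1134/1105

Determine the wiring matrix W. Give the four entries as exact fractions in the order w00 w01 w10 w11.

1/2 -1/2 1 1/2

obs A: pose=(-6,6,E) → sL=100/17, sR=100/53, mL=1800/901, mR=6150/901
obs B: pose=(8,-4,E) → sL=4/5, sR=100/221, mL=192/1105, mR=1134/1105
sensor matrix S = [[100/17, 100/53], [4/5, 100/221]]; det S = 229440/199121
solve [mL_A; mL_B] = S·[w00; w01] and [mR_A; mR_B] = S·[w10; w11]:
  w00 = 1/2, w01 = -1/2, w10 = 1, w11 = 1/2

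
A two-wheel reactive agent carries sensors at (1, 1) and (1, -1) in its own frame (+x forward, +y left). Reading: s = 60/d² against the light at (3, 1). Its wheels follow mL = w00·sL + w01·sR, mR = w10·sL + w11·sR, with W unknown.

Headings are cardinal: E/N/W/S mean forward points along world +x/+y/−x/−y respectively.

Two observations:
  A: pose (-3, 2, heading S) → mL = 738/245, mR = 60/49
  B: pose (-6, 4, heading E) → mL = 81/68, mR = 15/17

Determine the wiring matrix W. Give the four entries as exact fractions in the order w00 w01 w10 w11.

obs A: pose=(-3,2,S) → sL=12/5, sR=60/49, mL=738/245, mR=60/49
obs B: pose=(-6,4,E) → sL=3/4, sR=15/17, mL=81/68, mR=15/17
sensor matrix S = [[12/5, 60/49], [3/4, 15/17]]; det S = 999/833
solve [mL_A; mL_B] = S·[w00; w01] and [mR_A; mR_B] = S·[w10; w11]:
  w00 = 1, w01 = 1/2, w10 = 0, w11 = 1

1 1/2 0 1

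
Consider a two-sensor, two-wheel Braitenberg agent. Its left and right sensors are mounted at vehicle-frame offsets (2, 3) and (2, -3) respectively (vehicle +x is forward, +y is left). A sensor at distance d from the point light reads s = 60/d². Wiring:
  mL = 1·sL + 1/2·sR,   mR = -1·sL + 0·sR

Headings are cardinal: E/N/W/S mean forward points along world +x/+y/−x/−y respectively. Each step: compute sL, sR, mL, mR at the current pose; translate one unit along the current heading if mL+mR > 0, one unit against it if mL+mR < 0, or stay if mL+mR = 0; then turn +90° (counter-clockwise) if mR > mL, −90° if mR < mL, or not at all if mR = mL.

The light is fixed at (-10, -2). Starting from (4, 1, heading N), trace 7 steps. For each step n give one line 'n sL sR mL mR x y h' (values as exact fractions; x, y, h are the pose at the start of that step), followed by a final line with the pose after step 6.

n=0: pose=(4,1,N); sL=30/73, sR=30/157; mL=5805/11461, mR=-30/73; mL+mR=15/157 → advance +1; mR−mL=-10515/11461 → turn -1·90°
n=1: pose=(4,2,E); sL=12/61, sR=60/257; mL=4914/15677, mR=-12/61; mL+mR=30/257 → advance +1; mR−mL=-7998/15677 → turn -1·90°
n=2: pose=(5,2,S); sL=15/82, sR=15/37; mL=585/1517, mR=-15/82; mL+mR=15/74 → advance +1; mR−mL=-1725/3034 → turn -1·90°
n=3: pose=(5,1,W); sL=60/169, sR=12/41; mL=3474/6929, mR=-60/169; mL+mR=6/41 → advance +1; mR−mL=-5934/6929 → turn -1·90°
n=4: pose=(4,1,N); sL=30/73, sR=30/157; mL=5805/11461, mR=-30/73; mL+mR=15/157 → advance +1; mR−mL=-10515/11461 → turn -1·90°
n=5: pose=(4,2,E); sL=12/61, sR=60/257; mL=4914/15677, mR=-12/61; mL+mR=30/257 → advance +1; mR−mL=-7998/15677 → turn -1·90°
n=6: pose=(5,2,S); sL=15/82, sR=15/37; mL=585/1517, mR=-15/82; mL+mR=15/74 → advance +1; mR−mL=-1725/3034 → turn -1·90°

0 30/73 30/157 5805/11461 -30/73 4 1 N
1 12/61 60/257 4914/15677 -12/61 4 2 E
2 15/82 15/37 585/1517 -15/82 5 2 S
3 60/169 12/41 3474/6929 -60/169 5 1 W
4 30/73 30/157 5805/11461 -30/73 4 1 N
5 12/61 60/257 4914/15677 -12/61 4 2 E
6 15/82 15/37 585/1517 -15/82 5 2 S
final 5 1 W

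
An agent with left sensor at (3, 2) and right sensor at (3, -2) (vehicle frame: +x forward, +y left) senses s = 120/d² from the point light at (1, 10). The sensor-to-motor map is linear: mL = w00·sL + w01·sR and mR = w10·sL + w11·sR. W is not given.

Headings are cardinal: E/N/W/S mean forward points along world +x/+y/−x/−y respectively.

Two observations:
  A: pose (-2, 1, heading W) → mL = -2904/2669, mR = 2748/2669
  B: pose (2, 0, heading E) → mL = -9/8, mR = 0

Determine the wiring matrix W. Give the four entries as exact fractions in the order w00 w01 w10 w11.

-1/2 -1/2 -1/2 1

obs A: pose=(-2,1,W) → sL=120/157, sR=24/17, mL=-2904/2669, mR=2748/2669
obs B: pose=(2,0,E) → sL=3/2, sR=3/4, mL=-9/8, mR=0
sensor matrix S = [[120/157, 24/17], [3/2, 3/4]]; det S = -4122/2669
solve [mL_A; mL_B] = S·[w00; w01] and [mR_A; mR_B] = S·[w10; w11]:
  w00 = -1/2, w01 = -1/2, w10 = -1/2, w11 = 1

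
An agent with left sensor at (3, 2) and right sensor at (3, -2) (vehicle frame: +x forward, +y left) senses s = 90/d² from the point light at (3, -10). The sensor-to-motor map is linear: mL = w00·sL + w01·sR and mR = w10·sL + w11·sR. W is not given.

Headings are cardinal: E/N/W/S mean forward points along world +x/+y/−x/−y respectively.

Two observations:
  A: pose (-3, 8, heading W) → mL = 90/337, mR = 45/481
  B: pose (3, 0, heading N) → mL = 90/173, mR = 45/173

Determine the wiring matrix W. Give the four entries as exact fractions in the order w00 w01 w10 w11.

1 0 0 1/2

obs A: pose=(-3,8,W) → sL=90/337, sR=90/481, mL=90/337, mR=45/481
obs B: pose=(3,0,N) → sL=90/173, sR=90/173, mL=90/173, mR=45/173
sensor matrix S = [[90/337, 90/481], [90/173, 90/173]]; det S = 1166400/28042781
solve [mL_A; mL_B] = S·[w00; w01] and [mR_A; mR_B] = S·[w10; w11]:
  w00 = 1, w01 = 0, w10 = 0, w11 = 1/2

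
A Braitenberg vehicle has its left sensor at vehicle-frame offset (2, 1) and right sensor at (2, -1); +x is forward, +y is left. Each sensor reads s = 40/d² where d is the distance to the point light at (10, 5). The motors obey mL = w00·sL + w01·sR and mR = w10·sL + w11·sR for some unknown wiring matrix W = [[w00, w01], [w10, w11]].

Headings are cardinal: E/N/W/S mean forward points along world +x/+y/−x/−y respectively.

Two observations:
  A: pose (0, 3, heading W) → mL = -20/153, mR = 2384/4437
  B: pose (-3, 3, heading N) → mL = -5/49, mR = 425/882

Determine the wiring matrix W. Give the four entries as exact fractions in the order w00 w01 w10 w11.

obs A: pose=(0,3,W) → sL=40/153, sR=8/29, mL=-20/153, mR=2384/4437
obs B: pose=(-3,3,N) → sL=10/49, sR=5/18, mL=-5/49, mR=425/882
sensor matrix S = [[40/153, 8/29], [10/49, 5/18]]; det S = 31940/1956717
solve [mL_A; mL_B] = S·[w00; w01] and [mR_A; mR_B] = S·[w10; w11]:
  w00 = -1/2, w01 = 0, w10 = 1, w11 = 1

-1/2 0 1 1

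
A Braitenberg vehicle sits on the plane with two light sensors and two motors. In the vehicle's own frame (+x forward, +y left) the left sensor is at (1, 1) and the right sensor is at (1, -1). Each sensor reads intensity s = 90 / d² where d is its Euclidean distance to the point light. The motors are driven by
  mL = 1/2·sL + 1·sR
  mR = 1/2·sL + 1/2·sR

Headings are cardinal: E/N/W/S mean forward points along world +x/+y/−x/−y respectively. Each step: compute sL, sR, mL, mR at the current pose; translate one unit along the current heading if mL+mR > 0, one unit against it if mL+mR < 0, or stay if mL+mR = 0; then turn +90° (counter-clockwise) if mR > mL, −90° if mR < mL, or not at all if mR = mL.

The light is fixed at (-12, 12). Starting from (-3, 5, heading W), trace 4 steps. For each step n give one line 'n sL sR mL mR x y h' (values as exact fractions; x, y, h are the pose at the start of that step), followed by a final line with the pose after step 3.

0 45/64 9/10 801/640 513/640 -3 5 W
1 18/17 10/13 287/221 202/221 -4 5 N
2 45/53 9/13 1539/1378 531/689 -4 6 E
3 90/149 90/113 18495/16837 11790/16837 -3 6 S
final -3 5 W

n=0: pose=(-3,5,W); sL=45/64, sR=9/10; mL=801/640, mR=513/640; mL+mR=657/320 → advance +1; mR−mL=-9/20 → turn -1·90°
n=1: pose=(-4,5,N); sL=18/17, sR=10/13; mL=287/221, mR=202/221; mL+mR=489/221 → advance +1; mR−mL=-5/13 → turn -1·90°
n=2: pose=(-4,6,E); sL=45/53, sR=9/13; mL=1539/1378, mR=531/689; mL+mR=2601/1378 → advance +1; mR−mL=-9/26 → turn -1·90°
n=3: pose=(-3,6,S); sL=90/149, sR=90/113; mL=18495/16837, mR=11790/16837; mL+mR=30285/16837 → advance +1; mR−mL=-45/113 → turn -1·90°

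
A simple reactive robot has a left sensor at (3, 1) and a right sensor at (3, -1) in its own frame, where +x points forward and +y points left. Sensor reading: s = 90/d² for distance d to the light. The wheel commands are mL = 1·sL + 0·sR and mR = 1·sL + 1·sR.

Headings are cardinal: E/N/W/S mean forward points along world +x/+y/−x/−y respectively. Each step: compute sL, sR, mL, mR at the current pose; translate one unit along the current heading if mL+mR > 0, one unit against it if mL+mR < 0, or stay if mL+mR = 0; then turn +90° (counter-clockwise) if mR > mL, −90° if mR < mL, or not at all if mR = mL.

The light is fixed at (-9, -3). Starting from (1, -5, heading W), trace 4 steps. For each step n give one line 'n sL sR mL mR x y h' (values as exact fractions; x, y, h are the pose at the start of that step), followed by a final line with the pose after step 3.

n=0: pose=(1,-5,W); sL=45/29, sR=9/5; mL=45/29, mR=486/145; mL+mR=711/145 → advance +1; mR−mL=9/5 → turn +1·90°
n=1: pose=(0,-5,S); sL=18/25, sR=90/89; mL=18/25, mR=3852/2225; mL+mR=5454/2225 → advance +1; mR−mL=90/89 → turn +1·90°
n=2: pose=(0,-6,E); sL=45/74, sR=9/16; mL=45/74, mR=693/592; mL+mR=1053/592 → advance +1; mR−mL=9/16 → turn +1·90°
n=3: pose=(1,-6,N); sL=10/9, sR=90/121; mL=10/9, mR=2020/1089; mL+mR=3230/1089 → advance +1; mR−mL=90/121 → turn +1·90°

0 45/29 9/5 45/29 486/145 1 -5 W
1 18/25 90/89 18/25 3852/2225 0 -5 S
2 45/74 9/16 45/74 693/592 0 -6 E
3 10/9 90/121 10/9 2020/1089 1 -6 N
final 1 -5 W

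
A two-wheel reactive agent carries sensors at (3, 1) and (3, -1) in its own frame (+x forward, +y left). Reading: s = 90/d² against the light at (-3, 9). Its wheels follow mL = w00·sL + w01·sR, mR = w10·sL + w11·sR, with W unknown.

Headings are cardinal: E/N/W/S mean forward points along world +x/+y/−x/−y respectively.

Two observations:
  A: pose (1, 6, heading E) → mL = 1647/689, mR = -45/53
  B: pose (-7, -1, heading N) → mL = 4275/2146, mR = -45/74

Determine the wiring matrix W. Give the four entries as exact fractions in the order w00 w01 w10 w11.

1 1/2 -1/2 0

obs A: pose=(1,6,E) → sL=90/53, sR=18/13, mL=1647/689, mR=-45/53
obs B: pose=(-7,-1,N) → sL=45/37, sR=45/29, mL=4275/2146, mR=-45/74
sensor matrix S = [[90/53, 18/13], [45/37, 45/29]]; det S = 703080/739297
solve [mL_A; mL_B] = S·[w00; w01] and [mR_A; mR_B] = S·[w10; w11]:
  w00 = 1, w01 = 1/2, w10 = -1/2, w11 = 0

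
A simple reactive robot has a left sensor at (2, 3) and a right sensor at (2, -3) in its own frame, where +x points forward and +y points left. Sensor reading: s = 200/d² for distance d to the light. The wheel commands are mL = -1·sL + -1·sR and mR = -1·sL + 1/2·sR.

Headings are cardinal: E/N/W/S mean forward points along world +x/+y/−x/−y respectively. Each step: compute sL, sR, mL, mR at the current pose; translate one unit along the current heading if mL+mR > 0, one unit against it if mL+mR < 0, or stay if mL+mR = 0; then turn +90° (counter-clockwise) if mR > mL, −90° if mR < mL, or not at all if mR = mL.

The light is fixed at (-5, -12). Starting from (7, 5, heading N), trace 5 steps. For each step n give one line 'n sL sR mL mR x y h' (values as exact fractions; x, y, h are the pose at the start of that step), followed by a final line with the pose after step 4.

n=0: pose=(7,5,N); sL=100/221, sR=100/293; mL=-51400/64753, mR=-18250/64753; mL+mR=-69650/64753 → advance -1; mR−mL=150/293 → turn +1·90°
n=1: pose=(7,4,W); sL=200/269, sR=200/461; mL=-146000/124009, mR=-65300/124009; mL+mR=-211300/124009 → advance -1; mR−mL=300/461 → turn +1·90°
n=2: pose=(8,4,S); sL=50/113, sR=25/37; mL=-4675/4181, mR=-875/8362; mL+mR=-10225/8362 → advance -1; mR−mL=75/74 → turn +1·90°
n=3: pose=(8,5,E); sL=8/25, sR=200/421; mL=-8368/10525, mR=-868/10525; mL+mR=-9236/10525 → advance -1; mR−mL=300/421 → turn +1·90°
n=4: pose=(7,5,N); sL=100/221, sR=100/293; mL=-51400/64753, mR=-18250/64753; mL+mR=-69650/64753 → advance -1; mR−mL=150/293 → turn +1·90°

0 100/221 100/293 -51400/64753 -18250/64753 7 5 N
1 200/269 200/461 -146000/124009 -65300/124009 7 4 W
2 50/113 25/37 -4675/4181 -875/8362 8 4 S
3 8/25 200/421 -8368/10525 -868/10525 8 5 E
4 100/221 100/293 -51400/64753 -18250/64753 7 5 N
final 7 4 W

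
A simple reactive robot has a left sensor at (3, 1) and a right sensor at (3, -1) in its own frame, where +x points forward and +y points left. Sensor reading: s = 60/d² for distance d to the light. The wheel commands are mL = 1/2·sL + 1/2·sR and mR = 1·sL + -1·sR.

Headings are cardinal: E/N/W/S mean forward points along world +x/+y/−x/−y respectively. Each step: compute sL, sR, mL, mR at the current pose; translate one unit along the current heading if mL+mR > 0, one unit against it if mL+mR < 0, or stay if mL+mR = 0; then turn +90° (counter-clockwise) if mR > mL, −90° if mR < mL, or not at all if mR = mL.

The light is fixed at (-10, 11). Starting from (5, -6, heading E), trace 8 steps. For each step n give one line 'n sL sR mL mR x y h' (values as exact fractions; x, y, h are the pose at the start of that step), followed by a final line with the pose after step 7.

n=0: pose=(5,-6,E); sL=3/29, sR=5/54; mL=307/3132, mR=17/1566; mL+mR=341/3132 → advance +1; mR−mL=-91/1044 → turn -1·90°
n=1: pose=(6,-6,S); sL=60/689, sR=12/125; mL=7884/86125, mR=-768/86125; mL+mR=7116/86125 → advance +1; mR−mL=-8652/86125 → turn -1·90°
n=2: pose=(6,-7,W); sL=6/53, sR=30/229; mL=1482/12137, mR=-216/12137; mL+mR=1266/12137 → advance +1; mR−mL=-1698/12137 → turn -1·90°
n=3: pose=(5,-7,N); sL=60/421, sR=60/481; mL=27060/202501, mR=3600/202501; mL+mR=30660/202501 → advance +1; mR−mL=-23460/202501 → turn -1·90°
n=4: pose=(5,-6,E); sL=3/29, sR=5/54; mL=307/3132, mR=17/1566; mL+mR=341/3132 → advance +1; mR−mL=-91/1044 → turn -1·90°
n=5: pose=(6,-6,S); sL=60/689, sR=12/125; mL=7884/86125, mR=-768/86125; mL+mR=7116/86125 → advance +1; mR−mL=-8652/86125 → turn -1·90°
n=6: pose=(6,-7,W); sL=6/53, sR=30/229; mL=1482/12137, mR=-216/12137; mL+mR=1266/12137 → advance +1; mR−mL=-1698/12137 → turn -1·90°
n=7: pose=(5,-7,N); sL=60/421, sR=60/481; mL=27060/202501, mR=3600/202501; mL+mR=30660/202501 → advance +1; mR−mL=-23460/202501 → turn -1·90°

0 3/29 5/54 307/3132 17/1566 5 -6 E
1 60/689 12/125 7884/86125 -768/86125 6 -6 S
2 6/53 30/229 1482/12137 -216/12137 6 -7 W
3 60/421 60/481 27060/202501 3600/202501 5 -7 N
4 3/29 5/54 307/3132 17/1566 5 -6 E
5 60/689 12/125 7884/86125 -768/86125 6 -6 S
6 6/53 30/229 1482/12137 -216/12137 6 -7 W
7 60/421 60/481 27060/202501 3600/202501 5 -7 N
final 5 -6 E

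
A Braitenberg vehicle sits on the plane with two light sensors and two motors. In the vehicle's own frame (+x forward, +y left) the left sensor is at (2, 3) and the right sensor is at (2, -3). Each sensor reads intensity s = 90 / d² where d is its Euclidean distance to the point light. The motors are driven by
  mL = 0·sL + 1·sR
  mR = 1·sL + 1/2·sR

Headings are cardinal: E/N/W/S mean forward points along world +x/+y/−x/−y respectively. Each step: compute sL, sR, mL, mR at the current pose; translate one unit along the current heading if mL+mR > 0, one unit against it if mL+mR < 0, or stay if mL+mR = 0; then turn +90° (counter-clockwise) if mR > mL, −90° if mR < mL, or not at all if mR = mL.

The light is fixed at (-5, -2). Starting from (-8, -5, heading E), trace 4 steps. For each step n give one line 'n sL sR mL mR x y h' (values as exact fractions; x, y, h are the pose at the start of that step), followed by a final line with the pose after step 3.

n=0: pose=(-8,-5,E); sL=90, sR=90/37; mL=90/37, mR=3375/37; mL+mR=3465/37 → advance +1; mR−mL=3285/37 → turn +1·90°
n=1: pose=(-7,-5,N); sL=45/13, sR=45; mL=45, mR=675/26; mL+mR=1845/26 → advance +1; mR−mL=-495/26 → turn -1·90°
n=2: pose=(-7,-4,E); sL=90, sR=18/5; mL=18/5, mR=459/5; mL+mR=477/5 → advance +1; mR−mL=441/5 → turn +1·90°
n=3: pose=(-6,-4,N); sL=45/8, sR=45/2; mL=45/2, mR=135/8; mL+mR=315/8 → advance +1; mR−mL=-45/8 → turn -1·90°

0 90 90/37 90/37 3375/37 -8 -5 E
1 45/13 45 45 675/26 -7 -5 N
2 90 18/5 18/5 459/5 -7 -4 E
3 45/8 45/2 45/2 135/8 -6 -4 N
final -6 -3 E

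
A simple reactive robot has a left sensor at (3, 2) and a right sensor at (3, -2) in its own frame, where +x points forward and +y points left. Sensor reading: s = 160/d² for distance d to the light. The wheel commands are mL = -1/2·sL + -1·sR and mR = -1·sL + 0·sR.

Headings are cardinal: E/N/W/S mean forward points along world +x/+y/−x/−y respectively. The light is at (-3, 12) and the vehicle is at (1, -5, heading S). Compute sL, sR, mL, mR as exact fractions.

left sensor world pos  = (3, -8); dL² = 436
right sensor world pos = (-1, -8); dR² = 404
sL = 160/436 = 40/109
sR = 160/404 = 40/101
mL = -1/2·sL + -1·sR = -6380/11009
mR = -1·sL + 0·sR = -40/109

40/109 40/101 -6380/11009 -40/109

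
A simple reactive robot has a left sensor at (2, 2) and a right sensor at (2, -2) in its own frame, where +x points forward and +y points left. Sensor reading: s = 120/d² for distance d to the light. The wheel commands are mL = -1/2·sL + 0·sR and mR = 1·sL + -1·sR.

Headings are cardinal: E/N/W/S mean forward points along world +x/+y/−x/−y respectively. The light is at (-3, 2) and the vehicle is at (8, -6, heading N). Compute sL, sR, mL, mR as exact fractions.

left sensor world pos  = (6, -4); dL² = 117
right sensor world pos = (10, -4); dR² = 205
sL = 120/117 = 40/39
sR = 120/205 = 24/41
mL = -1/2·sL + 0·sR = -20/39
mR = 1·sL + -1·sR = 704/1599

40/39 24/41 -20/39 704/1599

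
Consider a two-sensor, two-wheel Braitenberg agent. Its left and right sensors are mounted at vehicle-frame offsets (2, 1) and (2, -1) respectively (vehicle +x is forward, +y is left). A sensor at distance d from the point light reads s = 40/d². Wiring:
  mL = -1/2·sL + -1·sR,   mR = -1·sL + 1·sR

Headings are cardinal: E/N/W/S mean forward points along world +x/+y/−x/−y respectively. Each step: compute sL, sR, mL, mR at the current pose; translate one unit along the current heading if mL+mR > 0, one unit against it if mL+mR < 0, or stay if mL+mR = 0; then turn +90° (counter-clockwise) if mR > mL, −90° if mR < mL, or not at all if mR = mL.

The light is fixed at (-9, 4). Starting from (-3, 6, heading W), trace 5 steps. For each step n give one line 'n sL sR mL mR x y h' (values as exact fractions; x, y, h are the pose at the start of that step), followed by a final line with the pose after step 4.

n=0: pose=(-3,6,W); sL=40/17, sR=8/5; mL=-236/85, mR=-64/85; mL+mR=-60/17 → advance -1; mR−mL=172/85 → turn +1·90°
n=1: pose=(-2,6,S); sL=5/8, sR=10/9; mL=-205/144, mR=35/72; mL+mR=-15/16 → advance -1; mR−mL=275/144 → turn +1·90°
n=2: pose=(-2,7,E); sL=40/97, sR=8/17; mL=-1116/1649, mR=96/1649; mL+mR=-60/97 → advance -1; mR−mL=1212/1649 → turn +1·90°
n=3: pose=(-3,7,N); sL=4/5, sR=20/37; mL=-174/185, mR=-48/185; mL+mR=-6/5 → advance -1; mR−mL=126/185 → turn +1·90°
n=4: pose=(-3,6,W); sL=40/17, sR=8/5; mL=-236/85, mR=-64/85; mL+mR=-60/17 → advance -1; mR−mL=172/85 → turn +1·90°

0 40/17 8/5 -236/85 -64/85 -3 6 W
1 5/8 10/9 -205/144 35/72 -2 6 S
2 40/97 8/17 -1116/1649 96/1649 -2 7 E
3 4/5 20/37 -174/185 -48/185 -3 7 N
4 40/17 8/5 -236/85 -64/85 -3 6 W
final -2 6 S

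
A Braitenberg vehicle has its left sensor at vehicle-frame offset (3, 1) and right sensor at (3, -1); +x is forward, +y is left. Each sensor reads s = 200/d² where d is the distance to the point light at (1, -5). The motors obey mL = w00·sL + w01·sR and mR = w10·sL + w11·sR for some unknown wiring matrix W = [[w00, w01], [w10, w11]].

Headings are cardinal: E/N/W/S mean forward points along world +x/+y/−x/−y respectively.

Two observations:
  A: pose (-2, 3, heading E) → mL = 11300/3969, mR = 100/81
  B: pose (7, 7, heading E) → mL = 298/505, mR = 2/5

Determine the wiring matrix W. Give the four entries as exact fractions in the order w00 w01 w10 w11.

obs A: pose=(-2,3,E) → sL=200/81, sR=200/49, mL=11300/3969, mR=100/81
obs B: pose=(7,7,E) → sL=4/5, sR=100/101, mL=298/505, mR=2/5
sensor matrix S = [[200/81, 200/49], [4/5, 100/101]]; det S = -328960/400869
solve [mL_A; mL_B] = S·[w00; w01] and [mR_A; mR_B] = S·[w10; w11]:
  w00 = -1/2, w01 = 1, w10 = 1/2, w11 = 0

-1/2 1 1/2 0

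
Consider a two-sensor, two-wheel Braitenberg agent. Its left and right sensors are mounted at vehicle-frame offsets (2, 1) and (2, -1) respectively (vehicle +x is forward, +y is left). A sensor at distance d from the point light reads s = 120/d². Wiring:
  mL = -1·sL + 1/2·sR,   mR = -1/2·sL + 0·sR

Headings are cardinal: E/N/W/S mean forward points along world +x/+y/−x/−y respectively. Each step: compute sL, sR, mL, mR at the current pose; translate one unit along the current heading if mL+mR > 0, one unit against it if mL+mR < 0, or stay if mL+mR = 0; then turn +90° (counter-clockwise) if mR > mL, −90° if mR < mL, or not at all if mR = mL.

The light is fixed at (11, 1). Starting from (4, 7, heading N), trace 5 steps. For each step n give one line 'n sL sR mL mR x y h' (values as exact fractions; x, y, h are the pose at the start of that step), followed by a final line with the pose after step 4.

0 15/16 6/5 -27/80 -15/32 4 7 N
1 120/61 120/41 -1260/2501 -60/61 4 6 E
2 60/29 4/3 -122/87 -30/29 3 6 S
3 24/17 120/61 -444/1037 -12/17 3 7 E
4 3/2 30/29 -57/58 -3/4 2 7 S
final 2 8 E

n=0: pose=(4,7,N); sL=15/16, sR=6/5; mL=-27/80, mR=-15/32; mL+mR=-129/160 → advance -1; mR−mL=-21/160 → turn -1·90°
n=1: pose=(4,6,E); sL=120/61, sR=120/41; mL=-1260/2501, mR=-60/61; mL+mR=-3720/2501 → advance -1; mR−mL=-1200/2501 → turn -1·90°
n=2: pose=(3,6,S); sL=60/29, sR=4/3; mL=-122/87, mR=-30/29; mL+mR=-212/87 → advance -1; mR−mL=32/87 → turn +1·90°
n=3: pose=(3,7,E); sL=24/17, sR=120/61; mL=-444/1037, mR=-12/17; mL+mR=-1176/1037 → advance -1; mR−mL=-288/1037 → turn -1·90°
n=4: pose=(2,7,S); sL=3/2, sR=30/29; mL=-57/58, mR=-3/4; mL+mR=-201/116 → advance -1; mR−mL=27/116 → turn +1·90°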